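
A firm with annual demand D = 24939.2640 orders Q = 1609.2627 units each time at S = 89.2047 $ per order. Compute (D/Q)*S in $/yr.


Number of orders = D/Q = 15.4973
Cost = 15.4973 * 89.2047 = 1382.4341

1382.4341 $/yr


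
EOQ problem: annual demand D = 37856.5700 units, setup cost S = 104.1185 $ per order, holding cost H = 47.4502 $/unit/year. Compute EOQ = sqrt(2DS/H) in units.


2*D*S = 2 * 37856.5700 * 104.1185 = 7883138.5671
2*D*S/H = 166134.9914
EOQ = sqrt(166134.9914) = 407.5966

407.5966 units


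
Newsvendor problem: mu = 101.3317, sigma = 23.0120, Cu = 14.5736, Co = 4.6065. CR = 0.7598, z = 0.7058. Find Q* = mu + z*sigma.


CR = Cu/(Cu+Co) = 14.5736/(14.5736+4.6065) = 0.7598
z = 0.7058
Q* = 101.3317 + 0.7058 * 23.0120 = 117.5736

117.5736 units


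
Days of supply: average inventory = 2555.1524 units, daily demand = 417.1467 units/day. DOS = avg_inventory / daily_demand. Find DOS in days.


DOS = 2555.1524 / 417.1467 = 6.1253

6.1253 days


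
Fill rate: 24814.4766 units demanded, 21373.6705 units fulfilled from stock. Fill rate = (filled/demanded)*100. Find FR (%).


FR = 21373.6705 / 24814.4766 * 100 = 86.1339

86.1339%


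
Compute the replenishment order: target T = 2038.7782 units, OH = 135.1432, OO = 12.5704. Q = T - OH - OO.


Inventory position = OH + OO = 135.1432 + 12.5704 = 147.7136
Q = 2038.7782 - 147.7136 = 1891.0646

1891.0646 units


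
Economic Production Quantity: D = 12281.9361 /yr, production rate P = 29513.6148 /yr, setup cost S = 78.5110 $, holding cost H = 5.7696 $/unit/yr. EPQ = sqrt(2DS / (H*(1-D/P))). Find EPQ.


1 - D/P = 1 - 0.4161 = 0.5839
H*(1-D/P) = 3.3686
2DS = 1928534.1703
EPQ = sqrt(572501.2638) = 756.6381

756.6381 units


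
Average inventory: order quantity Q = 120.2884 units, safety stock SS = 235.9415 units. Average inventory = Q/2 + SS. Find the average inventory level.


Q/2 = 60.1442
Avg = 60.1442 + 235.9415 = 296.0857

296.0857 units


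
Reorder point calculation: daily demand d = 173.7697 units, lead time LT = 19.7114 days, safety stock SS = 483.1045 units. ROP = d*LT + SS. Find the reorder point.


d*LT = 173.7697 * 19.7114 = 3425.2441
ROP = 3425.2441 + 483.1045 = 3908.3486

3908.3486 units


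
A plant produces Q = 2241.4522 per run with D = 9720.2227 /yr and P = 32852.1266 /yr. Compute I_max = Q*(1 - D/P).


D/P = 0.2959
1 - D/P = 0.7041
I_max = 2241.4522 * 0.7041 = 1578.2557

1578.2557 units


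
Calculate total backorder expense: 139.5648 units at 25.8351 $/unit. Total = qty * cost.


Total = 139.5648 * 25.8351 = 3605.6706

3605.6706 $


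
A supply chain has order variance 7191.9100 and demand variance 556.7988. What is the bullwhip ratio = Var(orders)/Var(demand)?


BW = 7191.9100 / 556.7988 = 12.9165

12.9165


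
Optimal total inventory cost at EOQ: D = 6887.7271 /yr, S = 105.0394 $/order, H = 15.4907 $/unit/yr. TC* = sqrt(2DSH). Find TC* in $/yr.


2*D*S*H = 22414507.6018
TC* = sqrt(22414507.6018) = 4734.3962

4734.3962 $/yr


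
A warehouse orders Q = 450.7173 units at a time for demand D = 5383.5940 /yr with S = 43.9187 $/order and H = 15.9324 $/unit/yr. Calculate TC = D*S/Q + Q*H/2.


Ordering cost = D*S/Q = 524.5870
Holding cost = Q*H/2 = 3590.5042
TC = 524.5870 + 3590.5042 = 4115.0912

4115.0912 $/yr


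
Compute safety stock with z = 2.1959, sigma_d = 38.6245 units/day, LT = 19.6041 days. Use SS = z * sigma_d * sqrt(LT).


sqrt(LT) = sqrt(19.6041) = 4.4277
SS = 2.1959 * 38.6245 * 4.4277 = 375.5337

375.5337 units


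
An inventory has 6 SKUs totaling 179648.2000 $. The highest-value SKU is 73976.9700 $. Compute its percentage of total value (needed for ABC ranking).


Top item = 73976.9700
Total = 179648.2000
Percentage = 73976.9700 / 179648.2000 * 100 = 41.1788

41.1788%


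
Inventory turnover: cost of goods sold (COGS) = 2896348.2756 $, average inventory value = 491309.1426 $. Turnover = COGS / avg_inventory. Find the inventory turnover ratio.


Turnover = 2896348.2756 / 491309.1426 = 5.8952

5.8952


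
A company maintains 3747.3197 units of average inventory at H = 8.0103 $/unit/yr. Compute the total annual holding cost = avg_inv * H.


Cost = 3747.3197 * 8.0103 = 30017.1550

30017.1550 $/yr


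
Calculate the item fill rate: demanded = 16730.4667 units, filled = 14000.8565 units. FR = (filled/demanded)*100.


FR = 14000.8565 / 16730.4667 * 100 = 83.6848

83.6848%


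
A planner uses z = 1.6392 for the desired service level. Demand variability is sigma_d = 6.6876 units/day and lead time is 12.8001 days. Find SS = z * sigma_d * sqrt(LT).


sqrt(LT) = sqrt(12.8001) = 3.5777
SS = 1.6392 * 6.6876 * 3.5777 = 39.2201

39.2201 units


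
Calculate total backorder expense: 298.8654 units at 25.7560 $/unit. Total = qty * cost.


Total = 298.8654 * 25.7560 = 7697.5772

7697.5772 $


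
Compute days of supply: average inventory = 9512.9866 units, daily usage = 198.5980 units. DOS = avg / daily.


DOS = 9512.9866 / 198.5980 = 47.9007

47.9007 days


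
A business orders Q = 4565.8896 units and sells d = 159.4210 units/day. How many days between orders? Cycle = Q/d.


Cycle = 4565.8896 / 159.4210 = 28.6405

28.6405 days


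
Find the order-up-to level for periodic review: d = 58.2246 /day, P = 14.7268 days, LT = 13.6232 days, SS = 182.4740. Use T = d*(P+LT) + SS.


P + LT = 28.3500
d*(P+LT) = 58.2246 * 28.3500 = 1650.6674
T = 1650.6674 + 182.4740 = 1833.1414

1833.1414 units


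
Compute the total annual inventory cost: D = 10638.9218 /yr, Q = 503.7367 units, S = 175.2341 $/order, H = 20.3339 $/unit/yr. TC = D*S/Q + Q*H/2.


Ordering cost = D*S/Q = 3700.9451
Holding cost = Q*H/2 = 5121.4658
TC = 3700.9451 + 5121.4658 = 8822.4110

8822.4110 $/yr


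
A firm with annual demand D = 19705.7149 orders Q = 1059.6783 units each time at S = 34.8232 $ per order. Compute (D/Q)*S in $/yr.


Number of orders = D/Q = 18.5959
Cost = 18.5959 * 34.8232 = 647.5702

647.5702 $/yr


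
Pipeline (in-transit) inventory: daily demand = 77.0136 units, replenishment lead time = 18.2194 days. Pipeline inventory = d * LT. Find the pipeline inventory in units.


Pipeline = 77.0136 * 18.2194 = 1403.1416

1403.1416 units


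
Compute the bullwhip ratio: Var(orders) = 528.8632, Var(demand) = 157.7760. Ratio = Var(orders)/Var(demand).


BW = 528.8632 / 157.7760 = 3.3520

3.3520


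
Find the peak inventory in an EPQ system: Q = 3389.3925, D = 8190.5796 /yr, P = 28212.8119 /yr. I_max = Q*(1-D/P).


D/P = 0.2903
1 - D/P = 0.7097
I_max = 3389.3925 * 0.7097 = 2405.4038

2405.4038 units


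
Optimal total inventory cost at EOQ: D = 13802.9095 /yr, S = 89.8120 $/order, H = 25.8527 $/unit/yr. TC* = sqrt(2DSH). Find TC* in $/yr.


2*D*S*H = 64097473.3456
TC* = sqrt(64097473.3456) = 8006.0898

8006.0898 $/yr


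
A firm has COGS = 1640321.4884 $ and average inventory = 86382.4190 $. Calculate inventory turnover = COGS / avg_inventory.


Turnover = 1640321.4884 / 86382.4190 = 18.9891

18.9891


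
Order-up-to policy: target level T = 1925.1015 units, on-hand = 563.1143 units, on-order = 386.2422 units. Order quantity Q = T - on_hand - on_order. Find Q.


Inventory position = OH + OO = 563.1143 + 386.2422 = 949.3565
Q = 1925.1015 - 949.3565 = 975.7450

975.7450 units


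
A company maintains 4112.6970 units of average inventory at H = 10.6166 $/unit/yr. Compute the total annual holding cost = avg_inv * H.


Cost = 4112.6970 * 10.6166 = 43662.8590

43662.8590 $/yr


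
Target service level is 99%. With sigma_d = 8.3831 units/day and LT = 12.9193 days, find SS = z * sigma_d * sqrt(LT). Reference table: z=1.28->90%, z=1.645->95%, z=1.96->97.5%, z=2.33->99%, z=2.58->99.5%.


From the table, SL = 99% corresponds to z = 2.33
sqrt(LT) = sqrt(12.9193) = 3.5943
SS = 2.33 * 8.3831 * 3.5943 = 70.2069

70.2069 units


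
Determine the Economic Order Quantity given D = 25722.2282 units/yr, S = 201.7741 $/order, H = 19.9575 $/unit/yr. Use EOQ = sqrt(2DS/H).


2*D*S = 2 * 25722.2282 * 201.7741 = 10380158.8901
2*D*S/H = 520113.1850
EOQ = sqrt(520113.1850) = 721.1887

721.1887 units


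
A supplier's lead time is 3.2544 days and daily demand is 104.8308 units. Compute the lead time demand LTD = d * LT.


LTD = 104.8308 * 3.2544 = 341.1614

341.1614 units


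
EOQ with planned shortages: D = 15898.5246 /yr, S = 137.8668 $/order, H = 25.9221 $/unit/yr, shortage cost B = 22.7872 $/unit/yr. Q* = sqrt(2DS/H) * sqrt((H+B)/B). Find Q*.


sqrt(2DS/H) = 411.2332
sqrt((H+B)/B) = 1.4620
Q* = 411.2332 * 1.4620 = 601.2411

601.2411 units


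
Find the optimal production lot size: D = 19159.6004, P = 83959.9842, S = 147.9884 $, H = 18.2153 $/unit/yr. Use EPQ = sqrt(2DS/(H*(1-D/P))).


1 - D/P = 1 - 0.2282 = 0.7718
H*(1-D/P) = 14.0586
2DS = 5670797.2157
EPQ = sqrt(403369.0378) = 635.1134

635.1134 units


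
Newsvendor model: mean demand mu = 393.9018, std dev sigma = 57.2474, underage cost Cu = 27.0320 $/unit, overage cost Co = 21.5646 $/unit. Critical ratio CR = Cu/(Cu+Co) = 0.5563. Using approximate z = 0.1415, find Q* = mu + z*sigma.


CR = Cu/(Cu+Co) = 27.0320/(27.0320+21.5646) = 0.5563
z = 0.1415
Q* = 393.9018 + 0.1415 * 57.2474 = 402.0023

402.0023 units


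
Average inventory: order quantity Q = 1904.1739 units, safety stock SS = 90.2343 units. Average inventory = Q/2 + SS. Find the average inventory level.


Q/2 = 952.0870
Avg = 952.0870 + 90.2343 = 1042.3212

1042.3212 units


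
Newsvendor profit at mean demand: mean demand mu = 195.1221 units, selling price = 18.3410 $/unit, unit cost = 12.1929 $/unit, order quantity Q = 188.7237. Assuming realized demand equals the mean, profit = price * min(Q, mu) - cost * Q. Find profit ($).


Sales at mu = min(188.7237, 195.1221) = 188.7237
Revenue = 18.3410 * 188.7237 = 3461.3814
Total cost = 12.1929 * 188.7237 = 2301.0892
Profit = 3461.3814 - 2301.0892 = 1160.2922

1160.2922 $


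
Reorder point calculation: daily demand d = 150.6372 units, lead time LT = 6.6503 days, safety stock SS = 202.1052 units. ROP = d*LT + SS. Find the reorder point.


d*LT = 150.6372 * 6.6503 = 1001.7826
ROP = 1001.7826 + 202.1052 = 1203.8878

1203.8878 units


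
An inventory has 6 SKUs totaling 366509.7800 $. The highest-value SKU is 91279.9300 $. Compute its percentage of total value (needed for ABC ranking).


Top item = 91279.9300
Total = 366509.7800
Percentage = 91279.9300 / 366509.7800 * 100 = 24.9052

24.9052%


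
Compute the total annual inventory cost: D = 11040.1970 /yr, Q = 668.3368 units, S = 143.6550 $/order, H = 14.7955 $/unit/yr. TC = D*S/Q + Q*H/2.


Ordering cost = D*S/Q = 2373.0243
Holding cost = Q*H/2 = 4944.1886
TC = 2373.0243 + 4944.1886 = 7317.2129

7317.2129 $/yr


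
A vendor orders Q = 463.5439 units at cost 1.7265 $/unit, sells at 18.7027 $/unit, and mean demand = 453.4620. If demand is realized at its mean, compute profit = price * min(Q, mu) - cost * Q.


Sales at mu = min(463.5439, 453.4620) = 453.4620
Revenue = 18.7027 * 453.4620 = 8480.9637
Total cost = 1.7265 * 463.5439 = 800.3085
Profit = 8480.9637 - 800.3085 = 7680.6552

7680.6552 $


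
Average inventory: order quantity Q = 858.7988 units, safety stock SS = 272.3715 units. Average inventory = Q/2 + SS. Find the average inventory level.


Q/2 = 429.3994
Avg = 429.3994 + 272.3715 = 701.7709

701.7709 units


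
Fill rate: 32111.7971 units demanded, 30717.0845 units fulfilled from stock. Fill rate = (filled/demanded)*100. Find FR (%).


FR = 30717.0845 / 32111.7971 * 100 = 95.6567

95.6567%


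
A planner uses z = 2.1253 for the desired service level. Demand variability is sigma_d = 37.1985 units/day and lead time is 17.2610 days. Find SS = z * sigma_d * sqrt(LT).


sqrt(LT) = sqrt(17.2610) = 4.1546
SS = 2.1253 * 37.1985 * 4.1546 = 328.4571

328.4571 units


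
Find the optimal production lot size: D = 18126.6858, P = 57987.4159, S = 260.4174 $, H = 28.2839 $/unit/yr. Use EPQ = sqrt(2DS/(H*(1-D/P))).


1 - D/P = 1 - 0.3126 = 0.6874
H*(1-D/P) = 19.4424
2DS = 9441008.7733
EPQ = sqrt(485587.6298) = 696.8412

696.8412 units


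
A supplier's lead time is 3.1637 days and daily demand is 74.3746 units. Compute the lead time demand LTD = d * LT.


LTD = 74.3746 * 3.1637 = 235.2989

235.2989 units


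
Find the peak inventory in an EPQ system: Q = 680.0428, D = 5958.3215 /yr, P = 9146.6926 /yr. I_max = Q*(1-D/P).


D/P = 0.6514
1 - D/P = 0.3486
I_max = 680.0428 * 0.3486 = 237.0506

237.0506 units


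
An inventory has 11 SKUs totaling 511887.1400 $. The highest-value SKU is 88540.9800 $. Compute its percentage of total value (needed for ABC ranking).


Top item = 88540.9800
Total = 511887.1400
Percentage = 88540.9800 / 511887.1400 * 100 = 17.2970

17.2970%


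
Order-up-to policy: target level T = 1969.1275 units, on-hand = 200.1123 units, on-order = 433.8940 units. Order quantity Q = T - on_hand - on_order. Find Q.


Inventory position = OH + OO = 200.1123 + 433.8940 = 634.0063
Q = 1969.1275 - 634.0063 = 1335.1212

1335.1212 units


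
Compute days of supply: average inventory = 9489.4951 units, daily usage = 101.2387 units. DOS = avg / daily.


DOS = 9489.4951 / 101.2387 = 93.7339

93.7339 days


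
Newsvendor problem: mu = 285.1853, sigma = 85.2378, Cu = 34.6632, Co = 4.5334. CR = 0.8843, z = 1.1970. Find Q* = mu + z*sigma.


CR = Cu/(Cu+Co) = 34.6632/(34.6632+4.5334) = 0.8843
z = 1.1970
Q* = 285.1853 + 1.1970 * 85.2378 = 387.2149

387.2149 units


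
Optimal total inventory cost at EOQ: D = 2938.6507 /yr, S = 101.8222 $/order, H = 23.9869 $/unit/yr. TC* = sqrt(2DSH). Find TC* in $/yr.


2*D*S*H = 14354714.6458
TC* = sqrt(14354714.6458) = 3788.7616

3788.7616 $/yr


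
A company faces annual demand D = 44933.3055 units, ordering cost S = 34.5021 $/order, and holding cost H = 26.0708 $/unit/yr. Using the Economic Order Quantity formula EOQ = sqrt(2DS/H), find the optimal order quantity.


2*D*S = 2 * 44933.3055 * 34.5021 = 3100586.7994
2*D*S/H = 118929.4843
EOQ = sqrt(118929.4843) = 344.8615

344.8615 units


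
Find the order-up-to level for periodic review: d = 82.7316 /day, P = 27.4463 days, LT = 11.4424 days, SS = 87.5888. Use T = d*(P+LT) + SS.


P + LT = 38.8887
d*(P+LT) = 82.7316 * 38.8887 = 3217.3244
T = 3217.3244 + 87.5888 = 3304.9132

3304.9132 units


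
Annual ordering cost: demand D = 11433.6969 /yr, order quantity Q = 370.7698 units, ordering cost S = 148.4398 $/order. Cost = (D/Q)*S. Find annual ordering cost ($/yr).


Number of orders = D/Q = 30.8377
Cost = 30.8377 * 148.4398 = 4577.5456

4577.5456 $/yr


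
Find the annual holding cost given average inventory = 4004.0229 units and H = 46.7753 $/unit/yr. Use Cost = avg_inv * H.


Cost = 4004.0229 * 46.7753 = 187289.3724

187289.3724 $/yr


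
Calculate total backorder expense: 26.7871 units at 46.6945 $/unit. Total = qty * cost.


Total = 26.7871 * 46.6945 = 1250.8102

1250.8102 $


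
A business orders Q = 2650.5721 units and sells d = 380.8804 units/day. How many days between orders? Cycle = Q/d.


Cycle = 2650.5721 / 380.8804 = 6.9591

6.9591 days


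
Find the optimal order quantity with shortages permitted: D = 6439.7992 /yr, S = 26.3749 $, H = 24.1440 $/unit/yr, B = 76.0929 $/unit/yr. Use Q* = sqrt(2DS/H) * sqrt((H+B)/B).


sqrt(2DS/H) = 118.6156
sqrt((H+B)/B) = 1.1477
Q* = 118.6156 * 1.1477 = 136.1394

136.1394 units


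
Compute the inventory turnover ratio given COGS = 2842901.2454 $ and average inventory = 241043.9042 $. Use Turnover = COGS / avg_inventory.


Turnover = 2842901.2454 / 241043.9042 = 11.7941

11.7941


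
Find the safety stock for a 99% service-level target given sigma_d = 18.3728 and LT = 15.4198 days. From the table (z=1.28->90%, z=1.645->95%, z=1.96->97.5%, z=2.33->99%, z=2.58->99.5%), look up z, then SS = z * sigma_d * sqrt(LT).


From the table, SL = 99% corresponds to z = 2.33
sqrt(LT) = sqrt(15.4198) = 3.9268
SS = 2.33 * 18.3728 * 3.9268 = 168.1011

168.1011 units


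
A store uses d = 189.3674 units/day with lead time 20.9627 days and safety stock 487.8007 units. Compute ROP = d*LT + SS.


d*LT = 189.3674 * 20.9627 = 3969.6520
ROP = 3969.6520 + 487.8007 = 4457.4527

4457.4527 units


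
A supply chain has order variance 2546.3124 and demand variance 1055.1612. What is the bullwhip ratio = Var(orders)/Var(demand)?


BW = 2546.3124 / 1055.1612 = 2.4132

2.4132


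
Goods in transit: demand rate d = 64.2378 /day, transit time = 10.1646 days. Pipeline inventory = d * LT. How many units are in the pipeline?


Pipeline = 64.2378 * 10.1646 = 652.9515

652.9515 units


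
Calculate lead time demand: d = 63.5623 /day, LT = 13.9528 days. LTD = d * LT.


LTD = 63.5623 * 13.9528 = 886.8721

886.8721 units


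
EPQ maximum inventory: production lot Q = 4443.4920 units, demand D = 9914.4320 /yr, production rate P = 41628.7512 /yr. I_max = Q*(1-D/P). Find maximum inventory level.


D/P = 0.2382
1 - D/P = 0.7618
I_max = 4443.4920 * 0.7618 = 3385.2162

3385.2162 units


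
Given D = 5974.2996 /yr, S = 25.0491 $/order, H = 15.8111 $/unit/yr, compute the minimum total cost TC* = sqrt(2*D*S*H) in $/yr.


2*D*S*H = 4732288.4167
TC* = sqrt(4732288.4167) = 2175.3824

2175.3824 $/yr


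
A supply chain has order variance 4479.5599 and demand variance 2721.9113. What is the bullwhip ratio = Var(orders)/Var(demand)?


BW = 4479.5599 / 2721.9113 = 1.6457

1.6457


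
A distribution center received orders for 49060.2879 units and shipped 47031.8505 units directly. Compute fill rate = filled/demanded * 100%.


FR = 47031.8505 / 49060.2879 * 100 = 95.8654

95.8654%


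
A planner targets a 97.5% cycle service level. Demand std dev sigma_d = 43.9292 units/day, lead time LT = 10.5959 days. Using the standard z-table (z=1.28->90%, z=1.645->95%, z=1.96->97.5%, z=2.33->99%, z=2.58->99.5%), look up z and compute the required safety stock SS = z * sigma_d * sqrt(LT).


From the table, SL = 97.5% corresponds to z = 1.96
sqrt(LT) = sqrt(10.5959) = 3.2551
SS = 1.96 * 43.9292 * 3.2551 = 280.2711

280.2711 units


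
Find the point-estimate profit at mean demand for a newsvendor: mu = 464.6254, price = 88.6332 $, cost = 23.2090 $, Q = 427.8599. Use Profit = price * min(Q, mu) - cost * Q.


Sales at mu = min(427.8599, 464.6254) = 427.8599
Revenue = 88.6332 * 427.8599 = 37922.5921
Total cost = 23.2090 * 427.8599 = 9930.2004
Profit = 37922.5921 - 9930.2004 = 27992.3917

27992.3917 $


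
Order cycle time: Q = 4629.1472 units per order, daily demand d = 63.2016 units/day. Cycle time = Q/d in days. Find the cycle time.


Cycle = 4629.1472 / 63.2016 = 73.2441

73.2441 days


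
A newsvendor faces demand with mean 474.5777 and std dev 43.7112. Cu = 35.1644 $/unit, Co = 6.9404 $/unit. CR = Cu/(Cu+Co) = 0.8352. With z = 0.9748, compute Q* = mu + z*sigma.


CR = Cu/(Cu+Co) = 35.1644/(35.1644+6.9404) = 0.8352
z = 0.9748
Q* = 474.5777 + 0.9748 * 43.7112 = 517.1874

517.1874 units


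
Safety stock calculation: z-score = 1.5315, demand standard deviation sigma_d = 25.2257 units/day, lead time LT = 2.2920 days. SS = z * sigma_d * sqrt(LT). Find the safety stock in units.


sqrt(LT) = sqrt(2.2920) = 1.5139
SS = 1.5315 * 25.2257 * 1.5139 = 58.4881

58.4881 units


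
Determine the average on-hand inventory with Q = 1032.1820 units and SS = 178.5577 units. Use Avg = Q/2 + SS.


Q/2 = 516.0910
Avg = 516.0910 + 178.5577 = 694.6487

694.6487 units


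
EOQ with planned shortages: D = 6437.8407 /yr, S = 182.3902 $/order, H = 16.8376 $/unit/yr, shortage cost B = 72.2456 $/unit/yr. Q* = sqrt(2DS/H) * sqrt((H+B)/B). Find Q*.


sqrt(2DS/H) = 373.4614
sqrt((H+B)/B) = 1.1104
Q* = 373.4614 * 1.1104 = 414.7038

414.7038 units


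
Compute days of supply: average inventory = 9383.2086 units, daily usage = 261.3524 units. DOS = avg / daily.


DOS = 9383.2086 / 261.3524 = 35.9025

35.9025 days


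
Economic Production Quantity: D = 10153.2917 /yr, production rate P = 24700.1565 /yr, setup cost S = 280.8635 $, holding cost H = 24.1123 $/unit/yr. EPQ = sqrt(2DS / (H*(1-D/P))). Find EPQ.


1 - D/P = 1 - 0.4111 = 0.5889
H*(1-D/P) = 14.2007
2DS = 5703378.0868
EPQ = sqrt(401627.8559) = 633.7412

633.7412 units


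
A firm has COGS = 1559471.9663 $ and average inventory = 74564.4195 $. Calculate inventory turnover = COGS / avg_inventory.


Turnover = 1559471.9663 / 74564.4195 = 20.9144

20.9144


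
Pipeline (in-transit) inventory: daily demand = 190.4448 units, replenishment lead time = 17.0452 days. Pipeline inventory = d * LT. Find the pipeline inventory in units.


Pipeline = 190.4448 * 17.0452 = 3246.1697

3246.1697 units


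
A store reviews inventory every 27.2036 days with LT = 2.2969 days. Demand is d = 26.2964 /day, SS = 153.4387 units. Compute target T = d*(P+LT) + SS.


P + LT = 29.5005
d*(P+LT) = 26.2964 * 29.5005 = 775.7569
T = 775.7569 + 153.4387 = 929.1956

929.1956 units


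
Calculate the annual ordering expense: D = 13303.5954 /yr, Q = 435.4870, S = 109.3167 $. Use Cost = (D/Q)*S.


Number of orders = D/Q = 30.5488
Cost = 30.5488 * 109.3167 = 3339.4915

3339.4915 $/yr


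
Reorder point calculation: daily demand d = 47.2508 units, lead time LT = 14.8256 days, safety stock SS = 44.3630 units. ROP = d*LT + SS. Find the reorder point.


d*LT = 47.2508 * 14.8256 = 700.5215
ROP = 700.5215 + 44.3630 = 744.8845

744.8845 units


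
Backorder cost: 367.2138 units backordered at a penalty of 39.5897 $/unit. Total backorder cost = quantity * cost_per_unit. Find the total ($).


Total = 367.2138 * 39.5897 = 14537.8842

14537.8842 $


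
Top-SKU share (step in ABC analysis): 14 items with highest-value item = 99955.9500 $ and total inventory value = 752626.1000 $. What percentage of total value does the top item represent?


Top item = 99955.9500
Total = 752626.1000
Percentage = 99955.9500 / 752626.1000 * 100 = 13.2810

13.2810%


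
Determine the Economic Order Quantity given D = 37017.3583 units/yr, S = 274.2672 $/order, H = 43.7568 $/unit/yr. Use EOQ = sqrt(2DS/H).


2*D*S = 2 * 37017.3583 * 274.2672 = 20305294.4247
2*D*S/H = 464048.8890
EOQ = sqrt(464048.8890) = 681.2113

681.2113 units


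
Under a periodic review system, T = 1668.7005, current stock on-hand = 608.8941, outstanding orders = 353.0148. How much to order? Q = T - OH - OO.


Inventory position = OH + OO = 608.8941 + 353.0148 = 961.9089
Q = 1668.7005 - 961.9089 = 706.7916

706.7916 units


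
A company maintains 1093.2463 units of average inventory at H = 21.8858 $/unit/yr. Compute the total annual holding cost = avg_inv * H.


Cost = 1093.2463 * 21.8858 = 23926.5699

23926.5699 $/yr


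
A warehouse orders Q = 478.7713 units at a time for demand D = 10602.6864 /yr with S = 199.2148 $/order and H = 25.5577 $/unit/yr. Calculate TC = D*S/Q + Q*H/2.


Ordering cost = D*S/Q = 4411.7349
Holding cost = Q*H/2 = 6118.1466
TC = 4411.7349 + 6118.1466 = 10529.8815

10529.8815 $/yr


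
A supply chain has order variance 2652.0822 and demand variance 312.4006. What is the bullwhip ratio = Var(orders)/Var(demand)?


BW = 2652.0822 / 312.4006 = 8.4894

8.4894


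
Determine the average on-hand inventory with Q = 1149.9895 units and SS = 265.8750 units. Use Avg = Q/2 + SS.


Q/2 = 574.9947
Avg = 574.9947 + 265.8750 = 840.8697

840.8697 units


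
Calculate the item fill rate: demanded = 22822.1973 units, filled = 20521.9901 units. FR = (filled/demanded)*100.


FR = 20521.9901 / 22822.1973 * 100 = 89.9212

89.9212%


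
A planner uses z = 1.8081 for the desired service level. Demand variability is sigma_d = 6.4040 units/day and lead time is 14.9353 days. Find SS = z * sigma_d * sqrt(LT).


sqrt(LT) = sqrt(14.9353) = 3.8646
SS = 1.8081 * 6.4040 * 3.8646 = 44.7487

44.7487 units


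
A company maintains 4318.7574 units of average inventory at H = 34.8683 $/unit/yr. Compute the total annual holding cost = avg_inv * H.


Cost = 4318.7574 * 34.8683 = 150587.7287

150587.7287 $/yr


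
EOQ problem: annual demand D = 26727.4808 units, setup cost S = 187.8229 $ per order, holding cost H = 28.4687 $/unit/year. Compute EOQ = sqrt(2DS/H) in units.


2*D*S = 2 * 26727.4808 * 187.8229 = 10040065.9071
2*D*S/H = 352670.3329
EOQ = sqrt(352670.3329) = 593.8605

593.8605 units


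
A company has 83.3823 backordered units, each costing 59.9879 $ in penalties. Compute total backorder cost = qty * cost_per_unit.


Total = 83.3823 * 59.9879 = 5001.9291

5001.9291 $


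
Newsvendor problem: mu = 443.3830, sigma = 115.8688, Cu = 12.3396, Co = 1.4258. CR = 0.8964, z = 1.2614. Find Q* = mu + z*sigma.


CR = Cu/(Cu+Co) = 12.3396/(12.3396+1.4258) = 0.8964
z = 1.2614
Q* = 443.3830 + 1.2614 * 115.8688 = 589.5399

589.5399 units


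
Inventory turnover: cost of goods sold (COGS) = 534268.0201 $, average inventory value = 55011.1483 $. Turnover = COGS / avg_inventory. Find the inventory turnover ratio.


Turnover = 534268.0201 / 55011.1483 = 9.7120

9.7120


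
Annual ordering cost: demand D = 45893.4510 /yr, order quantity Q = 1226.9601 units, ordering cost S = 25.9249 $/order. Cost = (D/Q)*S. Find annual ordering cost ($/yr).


Number of orders = D/Q = 37.4042
Cost = 37.4042 * 25.9249 = 969.6999

969.6999 $/yr


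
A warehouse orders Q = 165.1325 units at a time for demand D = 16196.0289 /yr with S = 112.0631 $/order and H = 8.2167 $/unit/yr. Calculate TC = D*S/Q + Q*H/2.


Ordering cost = D*S/Q = 10991.0357
Holding cost = Q*H/2 = 678.4221
TC = 10991.0357 + 678.4221 = 11669.4578

11669.4578 $/yr


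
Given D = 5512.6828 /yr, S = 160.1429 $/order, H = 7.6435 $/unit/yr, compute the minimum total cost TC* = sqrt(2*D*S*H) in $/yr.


2*D*S*H = 13495623.6376
TC* = sqrt(13495623.6376) = 3673.6390

3673.6390 $/yr


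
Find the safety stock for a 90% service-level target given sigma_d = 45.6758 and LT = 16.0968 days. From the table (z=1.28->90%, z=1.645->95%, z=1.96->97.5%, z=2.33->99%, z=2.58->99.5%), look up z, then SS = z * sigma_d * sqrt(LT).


From the table, SL = 90% corresponds to z = 1.28
sqrt(LT) = sqrt(16.0968) = 4.0121
SS = 1.28 * 45.6758 * 4.0121 = 234.5665

234.5665 units


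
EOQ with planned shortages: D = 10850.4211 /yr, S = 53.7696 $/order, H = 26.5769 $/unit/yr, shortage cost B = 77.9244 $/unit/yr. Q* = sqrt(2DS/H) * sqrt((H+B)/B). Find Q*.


sqrt(2DS/H) = 209.5340
sqrt((H+B)/B) = 1.1580
Q* = 209.5340 * 1.1580 = 242.6491

242.6491 units


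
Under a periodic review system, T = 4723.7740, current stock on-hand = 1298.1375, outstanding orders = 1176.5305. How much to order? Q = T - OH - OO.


Inventory position = OH + OO = 1298.1375 + 1176.5305 = 2474.6680
Q = 4723.7740 - 2474.6680 = 2249.1060

2249.1060 units


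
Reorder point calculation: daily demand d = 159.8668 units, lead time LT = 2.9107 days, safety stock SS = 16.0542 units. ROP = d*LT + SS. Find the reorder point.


d*LT = 159.8668 * 2.9107 = 465.3243
ROP = 465.3243 + 16.0542 = 481.3785

481.3785 units


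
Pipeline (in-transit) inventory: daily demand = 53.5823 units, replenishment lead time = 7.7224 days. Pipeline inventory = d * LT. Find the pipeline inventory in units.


Pipeline = 53.5823 * 7.7224 = 413.7840

413.7840 units


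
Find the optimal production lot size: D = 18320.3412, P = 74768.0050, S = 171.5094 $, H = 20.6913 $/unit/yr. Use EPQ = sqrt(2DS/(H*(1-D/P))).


1 - D/P = 1 - 0.2450 = 0.7550
H*(1-D/P) = 15.6213
2DS = 6284221.4540
EPQ = sqrt(402284.7077) = 634.2592

634.2592 units


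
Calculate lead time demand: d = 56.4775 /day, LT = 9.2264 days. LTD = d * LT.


LTD = 56.4775 * 9.2264 = 521.0840

521.0840 units


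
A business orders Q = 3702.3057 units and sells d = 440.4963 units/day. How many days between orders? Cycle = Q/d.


Cycle = 3702.3057 / 440.4963 = 8.4049

8.4049 days


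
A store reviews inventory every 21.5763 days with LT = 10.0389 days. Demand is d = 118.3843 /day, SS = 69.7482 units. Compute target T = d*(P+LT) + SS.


P + LT = 31.6152
d*(P+LT) = 118.3843 * 31.6152 = 3742.7433
T = 3742.7433 + 69.7482 = 3812.4915

3812.4915 units


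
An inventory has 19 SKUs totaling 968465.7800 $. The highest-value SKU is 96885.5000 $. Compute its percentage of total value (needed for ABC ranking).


Top item = 96885.5000
Total = 968465.7800
Percentage = 96885.5000 / 968465.7800 * 100 = 10.0040

10.0040%


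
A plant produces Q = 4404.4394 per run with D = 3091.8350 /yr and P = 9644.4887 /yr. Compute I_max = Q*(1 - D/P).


D/P = 0.3206
1 - D/P = 0.6794
I_max = 4404.4394 * 0.6794 = 2992.4620

2992.4620 units


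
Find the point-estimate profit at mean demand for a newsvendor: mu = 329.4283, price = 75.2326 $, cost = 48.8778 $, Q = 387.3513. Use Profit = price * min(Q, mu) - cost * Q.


Sales at mu = min(387.3513, 329.4283) = 329.4283
Revenue = 75.2326 * 329.4283 = 24783.7475
Total cost = 48.8778 * 387.3513 = 18932.8794
Profit = 24783.7475 - 18932.8794 = 5850.8682

5850.8682 $


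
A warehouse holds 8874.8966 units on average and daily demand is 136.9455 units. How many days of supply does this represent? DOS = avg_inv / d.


DOS = 8874.8966 / 136.9455 = 64.8060

64.8060 days


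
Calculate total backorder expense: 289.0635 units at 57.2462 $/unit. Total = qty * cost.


Total = 289.0635 * 57.2462 = 16547.7869

16547.7869 $


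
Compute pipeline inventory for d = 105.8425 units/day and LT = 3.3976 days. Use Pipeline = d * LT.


Pipeline = 105.8425 * 3.3976 = 359.6105

359.6105 units


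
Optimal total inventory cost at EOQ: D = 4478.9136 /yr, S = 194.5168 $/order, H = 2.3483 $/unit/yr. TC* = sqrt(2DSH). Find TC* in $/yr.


2*D*S*H = 4091790.3611
TC* = sqrt(4091790.3611) = 2022.8174

2022.8174 $/yr


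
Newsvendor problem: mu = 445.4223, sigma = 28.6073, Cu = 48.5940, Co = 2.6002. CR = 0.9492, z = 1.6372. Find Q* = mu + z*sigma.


CR = Cu/(Cu+Co) = 48.5940/(48.5940+2.6002) = 0.9492
z = 1.6372
Q* = 445.4223 + 1.6372 * 28.6073 = 492.2582

492.2582 units


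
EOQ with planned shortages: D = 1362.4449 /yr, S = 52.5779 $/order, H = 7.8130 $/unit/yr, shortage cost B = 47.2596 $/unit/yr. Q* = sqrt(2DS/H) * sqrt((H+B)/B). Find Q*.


sqrt(2DS/H) = 135.4151
sqrt((H+B)/B) = 1.0795
Q* = 135.4151 * 1.0795 = 146.1807

146.1807 units


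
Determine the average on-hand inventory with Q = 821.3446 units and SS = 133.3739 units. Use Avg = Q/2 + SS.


Q/2 = 410.6723
Avg = 410.6723 + 133.3739 = 544.0462

544.0462 units


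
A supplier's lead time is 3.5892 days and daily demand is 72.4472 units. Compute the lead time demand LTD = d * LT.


LTD = 72.4472 * 3.5892 = 260.0275

260.0275 units


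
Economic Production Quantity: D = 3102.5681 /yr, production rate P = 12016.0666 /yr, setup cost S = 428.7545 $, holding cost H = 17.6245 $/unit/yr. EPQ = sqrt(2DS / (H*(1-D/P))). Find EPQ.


1 - D/P = 1 - 0.2582 = 0.7418
H*(1-D/P) = 13.0738
2DS = 2660480.0689
EPQ = sqrt(203496.6835) = 451.1061

451.1061 units


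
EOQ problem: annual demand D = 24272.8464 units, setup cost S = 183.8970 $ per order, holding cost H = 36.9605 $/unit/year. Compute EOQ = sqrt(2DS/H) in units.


2*D*S = 2 * 24272.8464 * 183.8970 = 8927407.2688
2*D*S/H = 241539.1369
EOQ = sqrt(241539.1369) = 491.4663

491.4663 units


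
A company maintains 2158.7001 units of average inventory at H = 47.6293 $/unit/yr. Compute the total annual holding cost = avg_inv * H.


Cost = 2158.7001 * 47.6293 = 102817.3747

102817.3747 $/yr


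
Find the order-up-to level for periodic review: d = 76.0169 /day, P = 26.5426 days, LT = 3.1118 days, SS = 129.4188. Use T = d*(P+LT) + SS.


P + LT = 29.6544
d*(P+LT) = 76.0169 * 29.6544 = 2254.2356
T = 2254.2356 + 129.4188 = 2383.6544

2383.6544 units


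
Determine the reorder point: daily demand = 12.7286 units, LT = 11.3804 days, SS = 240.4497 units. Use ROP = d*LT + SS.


d*LT = 12.7286 * 11.3804 = 144.8566
ROP = 144.8566 + 240.4497 = 385.3063

385.3063 units


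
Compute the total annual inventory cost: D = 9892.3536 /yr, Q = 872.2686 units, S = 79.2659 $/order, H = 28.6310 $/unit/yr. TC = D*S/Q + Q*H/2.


Ordering cost = D*S/Q = 898.9505
Holding cost = Q*H/2 = 12486.9611
TC = 898.9505 + 12486.9611 = 13385.9117

13385.9117 $/yr


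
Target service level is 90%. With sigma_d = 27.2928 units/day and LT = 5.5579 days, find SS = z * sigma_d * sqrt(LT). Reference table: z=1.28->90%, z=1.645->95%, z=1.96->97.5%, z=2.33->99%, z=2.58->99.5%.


From the table, SL = 90% corresponds to z = 1.28
sqrt(LT) = sqrt(5.5579) = 2.3575
SS = 1.28 * 27.2928 * 2.3575 = 82.3594

82.3594 units


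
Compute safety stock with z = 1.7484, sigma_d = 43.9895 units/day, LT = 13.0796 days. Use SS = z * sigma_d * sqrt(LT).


sqrt(LT) = sqrt(13.0796) = 3.6166
SS = 1.7484 * 43.9895 * 3.6166 = 278.1551

278.1551 units


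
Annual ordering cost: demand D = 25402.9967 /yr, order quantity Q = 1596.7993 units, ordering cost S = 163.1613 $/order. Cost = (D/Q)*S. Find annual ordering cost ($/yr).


Number of orders = D/Q = 15.9087
Cost = 15.9087 * 163.1613 = 2595.6837

2595.6837 $/yr


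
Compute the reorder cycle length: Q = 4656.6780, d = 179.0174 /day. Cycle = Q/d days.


Cycle = 4656.6780 / 179.0174 = 26.0124

26.0124 days


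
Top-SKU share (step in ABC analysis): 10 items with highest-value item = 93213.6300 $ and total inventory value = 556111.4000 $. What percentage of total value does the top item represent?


Top item = 93213.6300
Total = 556111.4000
Percentage = 93213.6300 / 556111.4000 * 100 = 16.7617

16.7617%


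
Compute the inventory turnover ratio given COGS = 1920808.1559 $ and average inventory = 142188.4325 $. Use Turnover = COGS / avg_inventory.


Turnover = 1920808.1559 / 142188.4325 = 13.5089

13.5089


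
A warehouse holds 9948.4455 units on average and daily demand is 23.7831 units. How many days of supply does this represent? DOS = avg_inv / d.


DOS = 9948.4455 / 23.7831 = 418.2989

418.2989 days


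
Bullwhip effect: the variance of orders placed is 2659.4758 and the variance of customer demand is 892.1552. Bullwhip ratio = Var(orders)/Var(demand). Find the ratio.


BW = 2659.4758 / 892.1552 = 2.9810

2.9810


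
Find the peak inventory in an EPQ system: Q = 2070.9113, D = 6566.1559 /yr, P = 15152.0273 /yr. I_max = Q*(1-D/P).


D/P = 0.4334
1 - D/P = 0.5666
I_max = 2070.9113 * 0.5666 = 1173.4785

1173.4785 units


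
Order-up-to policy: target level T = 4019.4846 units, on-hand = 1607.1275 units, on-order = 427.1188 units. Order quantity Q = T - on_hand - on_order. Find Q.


Inventory position = OH + OO = 1607.1275 + 427.1188 = 2034.2463
Q = 4019.4846 - 2034.2463 = 1985.2383

1985.2383 units


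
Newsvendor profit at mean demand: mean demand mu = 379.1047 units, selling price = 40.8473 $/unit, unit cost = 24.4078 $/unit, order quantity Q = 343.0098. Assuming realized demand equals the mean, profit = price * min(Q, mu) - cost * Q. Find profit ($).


Sales at mu = min(343.0098, 379.1047) = 343.0098
Revenue = 40.8473 * 343.0098 = 14011.0242
Total cost = 24.4078 * 343.0098 = 8372.1146
Profit = 14011.0242 - 8372.1146 = 5638.9096

5638.9096 $


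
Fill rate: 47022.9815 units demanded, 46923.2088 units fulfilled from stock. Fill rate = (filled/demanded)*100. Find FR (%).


FR = 46923.2088 / 47022.9815 * 100 = 99.7878

99.7878%


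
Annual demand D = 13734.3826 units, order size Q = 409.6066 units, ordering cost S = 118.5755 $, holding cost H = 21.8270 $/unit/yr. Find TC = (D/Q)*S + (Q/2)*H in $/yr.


Ordering cost = D*S/Q = 3975.9156
Holding cost = Q*H/2 = 4470.2416
TC = 3975.9156 + 4470.2416 = 8446.1573

8446.1573 $/yr


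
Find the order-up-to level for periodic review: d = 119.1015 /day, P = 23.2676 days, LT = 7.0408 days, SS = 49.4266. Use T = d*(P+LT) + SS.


P + LT = 30.3084
d*(P+LT) = 119.1015 * 30.3084 = 3609.7759
T = 3609.7759 + 49.4266 = 3659.2025

3659.2025 units


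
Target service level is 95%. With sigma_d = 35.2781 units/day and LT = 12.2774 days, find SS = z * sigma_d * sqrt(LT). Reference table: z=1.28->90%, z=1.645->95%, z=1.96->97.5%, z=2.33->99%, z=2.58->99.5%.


From the table, SL = 95% corresponds to z = 1.645
sqrt(LT) = sqrt(12.2774) = 3.5039
SS = 1.645 * 35.2781 * 3.5039 = 203.3407

203.3407 units


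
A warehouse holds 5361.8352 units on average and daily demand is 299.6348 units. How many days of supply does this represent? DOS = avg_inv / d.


DOS = 5361.8352 / 299.6348 = 17.8946

17.8946 days


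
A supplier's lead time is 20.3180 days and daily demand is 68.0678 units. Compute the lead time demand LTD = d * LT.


LTD = 68.0678 * 20.3180 = 1383.0016

1383.0016 units


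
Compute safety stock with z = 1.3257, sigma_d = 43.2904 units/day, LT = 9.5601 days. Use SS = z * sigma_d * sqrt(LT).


sqrt(LT) = sqrt(9.5601) = 3.0919
SS = 1.3257 * 43.2904 * 3.0919 = 177.4468

177.4468 units


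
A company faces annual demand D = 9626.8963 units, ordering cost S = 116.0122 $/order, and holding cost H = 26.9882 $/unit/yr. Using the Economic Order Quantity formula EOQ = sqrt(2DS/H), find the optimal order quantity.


2*D*S = 2 * 9626.8963 * 116.0122 = 2233674.8379
2*D*S/H = 82764.8690
EOQ = sqrt(82764.8690) = 287.6888

287.6888 units


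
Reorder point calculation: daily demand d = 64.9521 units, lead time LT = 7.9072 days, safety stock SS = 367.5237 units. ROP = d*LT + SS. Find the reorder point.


d*LT = 64.9521 * 7.9072 = 513.5892
ROP = 513.5892 + 367.5237 = 881.1129

881.1129 units


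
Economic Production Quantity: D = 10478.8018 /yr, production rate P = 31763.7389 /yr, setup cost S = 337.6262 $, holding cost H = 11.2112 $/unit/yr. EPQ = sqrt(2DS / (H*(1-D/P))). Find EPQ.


1 - D/P = 1 - 0.3299 = 0.6701
H*(1-D/P) = 7.5126
2DS = 7075836.0646
EPQ = sqrt(941856.8672) = 970.4931

970.4931 units


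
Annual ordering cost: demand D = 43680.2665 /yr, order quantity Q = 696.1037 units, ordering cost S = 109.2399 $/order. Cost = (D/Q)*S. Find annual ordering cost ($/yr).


Number of orders = D/Q = 62.7497
Cost = 62.7497 * 109.2399 = 6854.7660

6854.7660 $/yr


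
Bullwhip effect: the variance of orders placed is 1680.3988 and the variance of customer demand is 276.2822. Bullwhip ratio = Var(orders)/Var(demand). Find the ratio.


BW = 1680.3988 / 276.2822 = 6.0822

6.0822


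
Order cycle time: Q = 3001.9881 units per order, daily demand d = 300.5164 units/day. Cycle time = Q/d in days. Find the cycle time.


Cycle = 3001.9881 / 300.5164 = 9.9894

9.9894 days


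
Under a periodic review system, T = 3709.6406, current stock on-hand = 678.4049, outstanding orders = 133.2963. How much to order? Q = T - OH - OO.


Inventory position = OH + OO = 678.4049 + 133.2963 = 811.7012
Q = 3709.6406 - 811.7012 = 2897.9394

2897.9394 units


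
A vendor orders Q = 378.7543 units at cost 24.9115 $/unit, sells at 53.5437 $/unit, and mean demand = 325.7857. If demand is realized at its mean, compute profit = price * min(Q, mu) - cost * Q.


Sales at mu = min(378.7543, 325.7857) = 325.7857
Revenue = 53.5437 * 325.7857 = 17443.7718
Total cost = 24.9115 * 378.7543 = 9435.3377
Profit = 17443.7718 - 9435.3377 = 8008.4340

8008.4340 $


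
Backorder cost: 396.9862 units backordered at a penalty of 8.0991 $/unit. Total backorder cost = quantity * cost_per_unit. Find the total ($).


Total = 396.9862 * 8.0991 = 3215.2309

3215.2309 $


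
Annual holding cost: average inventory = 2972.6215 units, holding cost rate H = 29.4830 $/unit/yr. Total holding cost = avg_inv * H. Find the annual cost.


Cost = 2972.6215 * 29.4830 = 87641.7997

87641.7997 $/yr


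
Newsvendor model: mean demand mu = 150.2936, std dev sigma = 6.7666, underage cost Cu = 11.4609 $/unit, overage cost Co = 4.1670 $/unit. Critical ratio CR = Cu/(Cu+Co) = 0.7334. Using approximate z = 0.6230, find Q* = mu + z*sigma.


CR = Cu/(Cu+Co) = 11.4609/(11.4609+4.1670) = 0.7334
z = 0.6230
Q* = 150.2936 + 0.6230 * 6.7666 = 154.5092

154.5092 units
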